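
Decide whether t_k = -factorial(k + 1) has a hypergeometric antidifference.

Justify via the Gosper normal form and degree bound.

No — negative degree bound, so no certificate f.

The ratio is k + 2.
So A=k + 2 and B=1, with C=1.
f must satisfy (k + 2)·f(k+1) − (1)·f(k) = 1.
d = -1 from the (1,0,0) case.
Negative degree bound (-1): no f exists, t_k not Gosper-summable.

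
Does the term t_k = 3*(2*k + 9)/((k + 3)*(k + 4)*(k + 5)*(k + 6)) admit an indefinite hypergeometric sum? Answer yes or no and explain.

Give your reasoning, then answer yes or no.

Step 1: r(k) = (k + 3)*(2*k + 11)/((k + 7)*(2*k + 9)).
Take A(k)=k + 3, B(k)=k + 7, C(k)=k + 9/2.
f must satisfy (k + 3)·f(k+1) − (k + 6)·f(k) = k + 9/2.
From deg A=1, deg B=1, deg C=1: d=3.
Match coefficients ⇒ f(k) = k*(k + 4)*(k + 8)/30.
R(k) = B(k−1)·f(k)/C(k) = k*(k + 4)*(k + 6)*(k + 8)/(15*(2*k + 9)); s_k = R·t_k = k*(k + 8)/(5*(k**2 + 8*k + 15)).
s_(k+1) − s_k = 3*(2*k + 9)/(k**4 + 18*k**3 + 119*k**2 + 342*k + 360) = t_k.

Yes. s_k = k*(k + 8)/(5*(k**2 + 8*k + 15)).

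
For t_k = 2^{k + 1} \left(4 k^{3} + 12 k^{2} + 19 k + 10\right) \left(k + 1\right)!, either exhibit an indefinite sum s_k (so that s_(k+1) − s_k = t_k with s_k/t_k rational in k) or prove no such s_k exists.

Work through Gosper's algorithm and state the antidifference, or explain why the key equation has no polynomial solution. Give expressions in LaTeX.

s_k = 2^{k + 1} \left(2 k^{2} - k + 2\right) \left(k + 1\right)!

Compute t_(k+1)/t_k: get 2*(4*k**4 + 32*k**3 + 103*k**2 + 155*k + 90)/(4*k**3 + 12*k**2 + 19*k + 10).
A = 2*k + 4, B = 1, C = k**3 + 3*k**2 + 19*k/4 + 5/2.
Need (2*k + 4)·f(k+1) − (1)·f(k) = k**3 + 3*k**2 + 19*k/4 + 5/2.
Bound: deg f ≤ 2.
A polynomial solution: f(k) = (2*k**2 - k + 2)/4.
R(k) = B(k−1)·f(k)/C(k) = (2*k**2 - k + 2)/(4*k**3 + 12*k**2 + 19*k + 10); s_k = R·t_k = 2**(k + 1)*(2*k**2 - k + 2)*factorial(k + 1).
s_(k+1) − s_k = 2**(k + 1)*(4*k**3 + 12*k**2 + 19*k + 10)*factorial(k + 1) = t_k.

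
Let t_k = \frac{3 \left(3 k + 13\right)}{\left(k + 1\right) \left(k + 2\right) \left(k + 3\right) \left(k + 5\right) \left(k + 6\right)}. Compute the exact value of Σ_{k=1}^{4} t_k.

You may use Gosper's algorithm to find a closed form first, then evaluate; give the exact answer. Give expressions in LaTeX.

Σ = 8/105

Compute t_(k+1)/t_k: get (k + 1)*(k + 5)*(3*k + 16)/((k + 4)*(k + 7)*(3*k + 13)).
Take A(k)=k + 1, B(k)=k + 7, C(k)=k**2 + 25*k/3 + 52/3.
Key eq: (k + 1)·f(k+1) = (k + 6)·f(k) + (k**2 + 25*k/3 + 52/3).
d = 5 from the (1,1,2) case.
Solving with deg f ≤ 5: f(k) = k*(k + 3)*(k + 4)*(k**2 + 8*k + 17)/30.
R(k) = B(k−1)·f(k)/C(k) = k*(k + 3)*(k + 6)*(k**2 + 8*k + 17)/(10*(3*k + 13)); s_k = R·t_k = 3*k*(k**2 + 8*k + 17)/(10*(k**3 + 8*k**2 + 17*k + 10)).
Check: Δs_k = 3*(3*k + 13)/(k**5 + 17*k**4 + 107*k**3 + 307*k**2 + 396*k + 180). ✓
Evaluate s at k=5 and k=1: 41/140 and 13/60; difference 8/105.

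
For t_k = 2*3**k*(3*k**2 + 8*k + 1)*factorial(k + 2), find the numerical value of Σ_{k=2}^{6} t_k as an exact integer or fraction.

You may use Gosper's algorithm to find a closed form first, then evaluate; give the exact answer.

Σ = 9523422288

t_(k+1)/t_k = 3*(3*k**3 + 23*k**2 + 54*k + 36)/(3*k**2 + 8*k + 1).
So A=3*k + 9 and B=1, with C=k**2 + 8*k/3 + 1/3.
Need (3*k + 9)·f(k+1) − (1)·f(k) = k**2 + 8*k/3 + 1/3.
Degrees (1,0,2) ⇒ d ≤ 1.
Coefficient equations give f(k) = (k - 1)/3.
Certificate R = B(k−1)f/C = (k - 1)/(3*k**2 + 8*k + 1) gives s_k = 2*3**k*(k - 1)*factorial(k + 2).
Check: Δs_k = 2*3**k*(3*k**2 + 8*k + 1)*factorial(k + 2). ✓
Telescoping: Σ = s_(7) − s_(2) = 9523422720 − (432) = 9523422288.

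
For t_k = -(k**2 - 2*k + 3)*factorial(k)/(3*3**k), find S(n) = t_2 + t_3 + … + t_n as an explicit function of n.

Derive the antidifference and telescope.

Step 1: r(k) = (k**3 + k**2 + 2*k + 2)/(3*(k**2 - 2*k + 3)).
Factor: A=k/3 + 1/3; B=1; C=k**2 - 2*k + 3.
Set up (k/3 + 1/3)·f(k+1) − (1)·f(k) − (k**2 - 2*k + 3) = 0.
Degrees (1,0,2) ⇒ d ≤ 1.
Coefficient equations give f(k) = 3*(k - 1).
Certificate R = B(k−1)f/C = 3*(k - 1)/(k**2 - 2*k + 3) gives s_k = -(k - 1)*factorial(k)/3**k.
Check: Δs_k = -(k**2 - 2*k + 3)*factorial(k)/(3*3**k). ✓
Σ_(k=2)^n t_k = s_(n+1) − s_(2) = (-3**(-n - 1)*n*factorial(n + 1)) − (-2/9), i.e. 2/9 - n*factorial(n + 1)/(3*3**n).

S(n) = 2/9 - n*factorial(n + 1)/(3*3**n)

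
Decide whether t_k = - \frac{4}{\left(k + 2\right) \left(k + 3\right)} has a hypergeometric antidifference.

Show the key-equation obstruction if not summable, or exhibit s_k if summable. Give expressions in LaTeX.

The ratio is (k + 2)/(k + 4).
Normal form (A,B,C) = (k + 2, k + 4, 1).
f must satisfy (k + 2)·f(k+1) − (k + 3)·f(k) = 1.
deg f ≤ 1 (via 1,1,0).
Coefficient equations give f(k) = k/2.
Then R = B(k−1)f/C = k*(k + 3)/2, so s_k = R(k)·t_k = -2*k/(k + 2).
Verify: -4/(k**2 + 5*k + 6) matches t_k.

Yes. s_k = - \frac{2 k}{k + 2}.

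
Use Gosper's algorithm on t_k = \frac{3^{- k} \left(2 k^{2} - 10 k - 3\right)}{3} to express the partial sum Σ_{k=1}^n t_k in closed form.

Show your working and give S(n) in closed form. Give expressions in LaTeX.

S(n) = \frac{3^{- n} \left(- 6 \cdot 3^{n} - n^{2} + 2 n + 6\right)}{3}

Compute t_(k+1)/t_k: get (2*k**2 - 6*k - 11)/(3*(2*k**2 - 10*k - 3)).
Take A(k)=1/3, B(k)=1, C(k)=k**2 - 5*k - 3/2.
Set up (1/3)·f(k+1) − (1)·f(k) − (k**2 - 5*k - 3/2) = 0.
deg f ≤ 2 (via 0,0,2).
Solving with deg f ≤ 2: f(k) = -3*(k**2 - 4*k - 3)/2.
Get s_k = R·t_k = (-k**2 + 4*k + 3)/3**k with R(k) = B(k−1)f(k)/C(k) = -3*(k**2 - 4*k - 3)/(2*k**2 - 10*k - 3).
s_(k+1) − s_k = (2*k**2 - 10*k - 3)/(3*3**k) = t_k.
s_(n+1) = 3**(-n - 1)*(-n**2 + 2*n + 6) and s_(1) = 2, so S(n) = (-6*3**n - n**2 + 2*n + 6)/(3*3**n).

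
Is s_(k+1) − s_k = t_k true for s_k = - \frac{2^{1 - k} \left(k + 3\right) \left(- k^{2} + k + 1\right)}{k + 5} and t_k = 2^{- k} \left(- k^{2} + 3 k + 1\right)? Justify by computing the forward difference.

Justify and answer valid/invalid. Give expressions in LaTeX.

s_(k+1) = -(k + 4)*(k - (k + 1)**2 + 2)/(2**k*(k + 6))
s_(k+1) − s_k = (-k**4 - 6*k**3 + 12*k**2 + 65*k + 16)/(2**k*(k**2 + 11*k + 30))
(s_(k+1) − s_k) − t_k = 2**(1 - k)*(k**3 + 4*k**2 - 18*k - 7)/(k**2 + 11*k + 30)

Invalid: residual \frac{2^{1 - k} \left(k^{3} + 4 k^{2} - 18 k - 7\right)}{k^{2} + 11 k + 30} ≠ 0.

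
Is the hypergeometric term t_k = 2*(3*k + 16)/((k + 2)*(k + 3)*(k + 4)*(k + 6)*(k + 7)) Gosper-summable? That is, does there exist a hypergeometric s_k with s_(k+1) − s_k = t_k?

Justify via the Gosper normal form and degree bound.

The ratio is (k + 2)*(k + 6)*(3*k + 19)/((k + 5)*(k + 8)*(3*k + 16)).
A = k + 2, B = k + 8, C = k**2 + 31*k/3 + 80/3.
Solve (k + 2)·f(k+1) − (k + 7)·f(k) = k**2 + 31*k/3 + 80/3.
Bound: deg f ≤ 5.
Coefficient equations give f(k) = k*(k + 4)*(k + 5)*(k**2 + 11*k + 36)/108.
Then R = B(k−1)f/C = k*(k + 4)*(k + 7)*(k**2 + 11*k + 36)/(36*(3*k + 16)), so s_k = R(k)·t_k = k*(k**2 + 11*k + 36)/(18*(k**3 + 11*k**2 + 36*k + 36)).
Verify: 2*(3*k + 16)/(k**5 + 22*k**4 + 185*k**3 + 740*k**2 + 1404*k + 1008) matches t_k.

Yes. s_k = k*(k**2 + 11*k + 36)/(18*(k**3 + 11*k**2 + 36*k + 36)).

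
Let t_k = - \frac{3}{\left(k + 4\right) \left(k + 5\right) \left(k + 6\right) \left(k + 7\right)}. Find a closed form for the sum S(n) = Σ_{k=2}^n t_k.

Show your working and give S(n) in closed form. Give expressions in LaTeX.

S(n) = \frac{- n^{3} - 18 n^{2} - 107 n + 126}{336 \left(n^{3} + 18 n^{2} + 107 n + 210\right)}

r(k) = (k + 4)/(k + 8) after simplifying.
A = k + 4, B = k + 8, C = 1.
Key eq: (k + 4)·f(k+1) = (k + 7)·f(k) + (1).
Bound: deg f ≤ 3.
Coefficient equations give f(k) = k*(k**2 + 15*k + 74)/360.
Certificate R = B(k−1)f/C = k*(k + 7)*(k**2 + 15*k + 74)/360 gives s_k = k*(-k**2 - 15*k - 74)/(120*(k + 4)*(k + 5)*(k + 6)).
Check: Δs_k = -3/(k**4 + 22*k**3 + 179*k**2 + 638*k + 840). ✓
Evaluate: s_(n+1) = (-n**3 - 18*n**2 - 107*n - 90)/(120*(n**3 + 18*n**2 + 107*n + 210)); subtract s_(2) = -3/560 ⇒ S(n) = (-n**3 - 18*n**2 - 107*n + 126)/(336*(n**3 + 18*n**2 + 107*n + 210)).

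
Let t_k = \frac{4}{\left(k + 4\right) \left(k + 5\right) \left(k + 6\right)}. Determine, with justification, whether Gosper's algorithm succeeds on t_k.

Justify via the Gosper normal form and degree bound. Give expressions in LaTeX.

Yes. s_k = \frac{k \left(k + 9\right)}{10 \left(k + 4\right) \left(k + 5\right)}.

Compute t_(k+1)/t_k: get (k + 4)/(k + 7).
Gosper form: A/B · C(k+1)/C(k) with A=k + 4, B=k + 7, C=1.
Need (k + 4)·f(k+1) − (k + 6)·f(k) = 1.
d = 2 from the (1,1,0) case.
Match coefficients ⇒ f(k) = k*(k + 9)/40.
Then R = B(k−1)f/C = k*(k + 6)*(k + 9)/40, so s_k = R(k)·t_k = k*(k + 9)/(10*(k + 4)*(k + 5)).
Check: Δs_k = 4/(k**3 + 15*k**2 + 74*k + 120). ✓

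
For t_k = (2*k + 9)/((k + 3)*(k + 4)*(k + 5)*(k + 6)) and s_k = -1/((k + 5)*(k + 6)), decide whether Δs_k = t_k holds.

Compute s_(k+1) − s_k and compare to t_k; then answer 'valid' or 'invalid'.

Invalid: residual 3*(-3*k - 13)/(k**5 + 25*k**4 + 245*k**3 + 1175*k**2 + 2754*k + 2520) ≠ 0.

s_(k+1) = -1/((k + 6)*(k + 7))
s_(k+1) − s_k = 2/(k**3 + 18*k**2 + 107*k + 210)
(s_(k+1) − s_k) − t_k = 3*(-3*k - 13)/(k**5 + 25*k**4 + 245*k**3 + 1175*k**2 + 2754*k + 2520)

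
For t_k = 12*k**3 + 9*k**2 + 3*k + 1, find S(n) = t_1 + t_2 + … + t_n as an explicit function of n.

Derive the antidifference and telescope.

Step 1: r(k) = (12*k**3 + 45*k**2 + 57*k + 25)/(12*k**3 + 9*k**2 + 3*k + 1).
Normal form (A,B,C) = (1, 1, k**3 + 3*k**2/4 + k/4 + 1/12).
Key eq: (1)·f(k+1) = (1)·f(k) + (k**3 + 3*k**2/4 + k/4 + 1/12).
Degrees (0,0,3) ⇒ d ≤ 4.
Solve for f: f(k) = k*(3*k**3 - 3*k**2 + 1)/12 (degree 4 ≤ 4).
R(k) = B(k−1)·f(k)/C(k) = k*(3*k**3 - 3*k**2 + 1)/(12*k**3 + 9*k**2 + 3*k + 1); s_k = R·t_k = 3*k**4 - 3*k**3 + k.
Δs = 12*k**3 + 9*k**2 + 3*k + 1, as required.
Evaluate: s_(n+1) = 3*n**4 + 9*n**3 + 9*n**2 + 4*n + 1; subtract s_(1) = 1 ⇒ S(n) = n*(3*n**3 + 9*n**2 + 9*n + 4).

S(n) = n*(3*n**3 + 9*n**2 + 9*n + 4)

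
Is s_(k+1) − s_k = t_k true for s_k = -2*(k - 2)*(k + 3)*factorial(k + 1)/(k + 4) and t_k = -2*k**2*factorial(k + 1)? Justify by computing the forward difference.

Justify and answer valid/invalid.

Invalid: residual 2*(k**3 + 4*k**2 - k + 2)*factorial(k + 1)/((k + 4)*(k + 5)) ≠ 0.

s_(k+1) = -2*(k - 1)*(k + 4)*factorial(k + 2)/(k + 5)
s_(k+1) − s_k = -2*(k**2 + 3*k - 1)*(k**2 + 5*k + 2)*factorial(k + 1)/((k + 4)*(k + 5))
(s_(k+1) − s_k) − t_k = 2*(k**3 + 4*k**2 - k + 2)*factorial(k + 1)/((k + 4)*(k + 5))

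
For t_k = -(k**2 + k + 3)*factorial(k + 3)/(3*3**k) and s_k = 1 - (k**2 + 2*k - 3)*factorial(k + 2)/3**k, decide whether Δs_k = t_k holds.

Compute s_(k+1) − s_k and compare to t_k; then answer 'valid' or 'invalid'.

valid (s_(k+1) − s_k reduces to t_k)

s_(k+1) = -3**(-k - 1)*(2*k + (k + 1)**2 - 1)*factorial(k + 3) + 1
s_(k+1) − s_k = -(k**2 + k + 3)*factorial(k + 3)/(3*3**k)
(s_(k+1) − s_k) − t_k = 0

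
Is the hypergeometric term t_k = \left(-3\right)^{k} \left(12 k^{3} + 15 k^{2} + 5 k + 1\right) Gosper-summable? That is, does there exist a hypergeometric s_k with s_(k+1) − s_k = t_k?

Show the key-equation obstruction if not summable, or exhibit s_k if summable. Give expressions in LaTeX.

r(k) = 3*(-12*k**3 - 51*k**2 - 71*k - 33)/(12*k**3 + 15*k**2 + 5*k + 1) after simplifying.
Factor: A=-3; B=1; C=k**3 + 5*k**2/4 + 5*k/12 + 1/12.
Need (-3)·f(k+1) − (1)·f(k) = k**3 + 5*k**2/4 + 5*k/12 + 1/12.
From deg A=0, deg B=0, deg C=3: d=3.
Solving with deg f ≤ 3: f(k) = -(k - 1)*(3*k**2 - 1)/12.
Then R = B(k−1)f/C = -(k - 1)*(3*k**2 - 1)/(12*k**3 + 15*k**2 + 5*k + 1), so s_k = R(k)·t_k = (-3)**k*(-3*k**3 + 3*k**2 + k - 1).
Δs = (-3)**k*(12*k**3 + 15*k**2 + 5*k + 1), as required.

Yes. s_k = \left(-3\right)^{k} \left(- 3 k^{3} + 3 k^{2} + k - 1\right).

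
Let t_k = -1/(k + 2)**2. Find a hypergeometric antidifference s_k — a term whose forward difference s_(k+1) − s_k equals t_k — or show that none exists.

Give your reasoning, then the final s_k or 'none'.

Compute t_(k+1)/t_k: get (k + 2)**2/(k + 3)**2.
Take A(k)=k**2 + 4*k + 4, B(k)=k**2 + 6*k + 9, C(k)=1.
Set up (k**2 + 4*k + 4)·f(k+1) − (k**2 + 4*k + 4)·f(k) − (1) = 0.
Degrees (2,2,0) ⇒ d ≤ 0.
Put f(k) = c0: A·f(k+1) − B(k−1)·f(k) − C = -1; need -1 = 0 — inconsistent ⇒ no f, not summable.

not Gosper-summable; s_k does not exist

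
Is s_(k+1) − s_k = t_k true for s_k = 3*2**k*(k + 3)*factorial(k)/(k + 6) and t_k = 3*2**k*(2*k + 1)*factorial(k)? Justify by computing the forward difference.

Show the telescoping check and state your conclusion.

s_(k+1) = 6*2**k*(k + 4)*factorial(k + 1)/(k + 7)
s_(k+1) − s_k = 3*2**k*(2*k**3 + 21*k**2 + 58*k + 27)*factorial(k)/((k + 6)*(k + 7))
(s_(k+1) − s_k) − t_k = -9*2**k*(2*k**2 + 13*k + 5)*factorial(k)/((k + 6)*(k + 7))

Invalid: residual -9*2**k*(2*k**2 + 13*k + 5)*factorial(k)/((k + 6)*(k + 7)) ≠ 0.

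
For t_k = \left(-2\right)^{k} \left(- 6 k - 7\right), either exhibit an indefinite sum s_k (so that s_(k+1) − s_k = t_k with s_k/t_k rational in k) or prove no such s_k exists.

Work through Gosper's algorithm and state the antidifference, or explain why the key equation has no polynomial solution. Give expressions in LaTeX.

Step 1: r(k) = 2*(-6*k - 13)/(6*k + 7).
Factor: A=-2; B=1; C=k + 7/6.
Need (-2)·f(k+1) − (1)·f(k) = k + 7/6.
Degrees (0,0,1) ⇒ d ≤ 1.
Coefficient equations give f(k) = -(2*k + 1)/6.
R(k) = B(k−1)·f(k)/C(k) = -(2*k + 1)/(6*k + 7); s_k = R·t_k = (-2)**k*(2*k + 1).
Check: Δs_k = (-2)**k*(-6*k - 7). ✓

s_k = \left(-2\right)^{k} \left(2 k + 1\right)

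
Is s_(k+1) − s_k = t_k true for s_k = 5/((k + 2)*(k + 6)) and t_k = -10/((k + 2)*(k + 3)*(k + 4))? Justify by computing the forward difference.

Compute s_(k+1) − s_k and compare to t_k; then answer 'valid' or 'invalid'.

s_(k+1) = 5/((k + 3)*(k + 7))
s_(k+1) − s_k = 5*(-2*k - 9)/(k**4 + 18*k**3 + 113*k**2 + 288*k + 252)
(s_(k+1) − s_k) − t_k = 15*(3*k + 16)/(k**5 + 22*k**4 + 185*k**3 + 740*k**2 + 1404*k + 1008)

Invalid: residual 15*(3*k + 16)/(k**5 + 22*k**4 + 185*k**3 + 740*k**2 + 1404*k + 1008) ≠ 0.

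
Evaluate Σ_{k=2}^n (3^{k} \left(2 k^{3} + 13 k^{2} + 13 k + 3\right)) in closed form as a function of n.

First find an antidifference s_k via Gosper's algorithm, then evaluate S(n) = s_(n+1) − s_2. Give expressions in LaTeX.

The ratio is 3*(2*k**3 + 19*k**2 + 45*k + 31)/(2*k**3 + 13*k**2 + 13*k + 3).
So A=3 and B=1, with C=k**3 + 13*k**2/2 + 13*k/2 + 3/2.
Need (3)·f(k+1) − (1)·f(k) = k**3 + 13*k**2/2 + 13*k/2 + 3/2.
deg f ≤ 3 (via 0,0,3).
A polynomial solution: f(k) = (k**3 + 2*k**2 - 4*k + 3)/2.
Certificate R = B(k−1)f/C = (k**3 + 2*k**2 - 4*k + 3)/(2*k**3 + 13*k**2 + 13*k + 3) gives s_k = 3**k*(k**3 + 2*k**2 - 4*k + 3).
Δs = 3**k*(2*k**3 + 13*k**2 + 13*k + 3), as required.
Evaluate: s_(n+1) = 3**(n + 1)*(n**3 + 5*n**2 + 3*n + 2); subtract s_(2) = 99 ⇒ S(n) = 3*3**n*n**3 + 15*3**n*n**2 + 9*3**n*n + 6*3**n - 99.

S(n) = 3 \cdot 3^{n} n^{3} + 15 \cdot 3^{n} n^{2} + 9 \cdot 3^{n} n + 6 \cdot 3^{n} - 99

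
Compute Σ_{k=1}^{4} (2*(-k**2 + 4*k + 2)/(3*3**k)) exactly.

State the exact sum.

Compute t_(k+1)/t_k: get (k**2 - 2*k - 5)/(3*(k**2 - 4*k - 2)).
Take A(k)=1/3, B(k)=1, C(k)=k**2 - 4*k - 2.
Solve (1/3)·f(k+1) − (1)·f(k) = k**2 - 4*k - 2.
Degrees (0,0,2) ⇒ d ≤ 2.
Coefficient equations give f(k) = -3*(k**2 - 3*k - 3)/2.
Then R = B(k−1)f/C = -3*(k**2 - 3*k - 3)/(2*(k**2 - 4*k - 2)), so s_k = R(k)·t_k = (k**2 - 3*k - 3)/3**k.
Check: Δs_k = 2*(-k**2 + 4*k + 2)/(3*3**k). ✓
Evaluate s at k=5 and k=1: 7/243 and -5/3; difference 412/243.

Σ = 412/243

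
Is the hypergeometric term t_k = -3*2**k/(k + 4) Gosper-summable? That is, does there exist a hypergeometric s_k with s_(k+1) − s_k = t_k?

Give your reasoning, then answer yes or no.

Compute t_(k+1)/t_k: get 2*(k + 4)/(k + 5).
Factor: A=2*k + 8; B=k + 5; C=1.
Set up (2*k + 8)·f(k+1) − (k + 4)·f(k) − (1) = 0.
Degrees (1,1,0) ⇒ d ≤ -1.
deg f ≤ -1 is impossible — no certificate.

No — key equation has no polynomial f.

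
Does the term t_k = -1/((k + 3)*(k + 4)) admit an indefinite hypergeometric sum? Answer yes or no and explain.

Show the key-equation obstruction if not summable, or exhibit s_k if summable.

Yes. s_k = -k/(3*k + 9).

Step 1: r(k) = (k + 3)/(k + 5).
Take A(k)=k + 3, B(k)=k + 5, C(k)=1.
f must satisfy (k + 3)·f(k+1) − (k + 4)·f(k) = 1.
d = 1 from the (1,1,0) case.
Solve for f: f(k) = k/3 (degree 1 ≤ 1).
Then R = B(k−1)f/C = k*(k + 4)/3, so s_k = R(k)·t_k = -k/(3*k + 9).
Verify: -1/(k**2 + 7*k + 12) matches t_k.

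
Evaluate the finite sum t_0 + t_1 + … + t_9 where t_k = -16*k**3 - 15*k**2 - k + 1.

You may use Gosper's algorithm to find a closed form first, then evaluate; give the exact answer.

Σ = -36710

Step 1: r(k) = (k + 16*(k + 1)**3 + 15*(k + 1)**2)/(16*k**3 + 15*k**2 + k - 1).
Gosper form: A/B · C(k+1)/C(k) with A=1, B=1, C=k**3 + 15*k**2/16 + k/16 - 1/16.
Need (1)·f(k+1) − (1)·f(k) = k**3 + 15*k**2/16 + k/16 - 1/16.
Degrees (0,0,3) ⇒ d ≤ 4.
Coefficient equations give f(k) = k*(4*k**3 - 3*k**2 - 3*k + 1)/16.
Then R = B(k−1)f/C = k*(4*k**3 - 3*k**2 - 3*k + 1)/(16*k**3 + 15*k**2 + k - 1), so s_k = R(k)·t_k = k*(-4*k**3 + 3*k**2 + 3*k - 1).
Check: Δs_k = -16*k**3 - 15*k**2 - k + 1. ✓
Sum = s_(10) − s_(0); s_(10) = -36710, s_(0) = 0 ⇒ -36710.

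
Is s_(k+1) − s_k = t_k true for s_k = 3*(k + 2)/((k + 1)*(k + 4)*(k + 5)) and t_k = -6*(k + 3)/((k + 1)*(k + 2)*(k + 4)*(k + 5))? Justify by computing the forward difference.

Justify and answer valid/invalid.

s_(k+1) = 3*(k + 3)/((k + 2)*(k + 5)*(k + 6))
s_(k+1) − s_k = 3*(-2*k**2 - 9*k - 12)/(k**5 + 18*k**4 + 121*k**3 + 372*k**2 + 508*k + 240)
(s_(k+1) − s_k) − t_k = 9*(3*k + 8)/(k**5 + 18*k**4 + 121*k**3 + 372*k**2 + 508*k + 240)

Invalid: residual 9*(3*k + 8)/(k**5 + 18*k**4 + 121*k**3 + 372*k**2 + 508*k + 240) ≠ 0.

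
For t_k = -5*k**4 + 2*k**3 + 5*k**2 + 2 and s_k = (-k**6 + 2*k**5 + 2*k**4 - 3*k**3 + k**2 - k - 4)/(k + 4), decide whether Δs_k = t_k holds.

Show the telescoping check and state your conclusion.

s_(k+1) = (-k**6 - 4*k**5 - 3*k**4 + 5*k**3 + 9*k**2 + 4*k - 4)/(k + 5)
s_(k+1) − s_k = (-5*k**6 - 31*k**5 - 14*k**4 + 43*k**3 + 36*k**2 + 21*k + 4)/(k**2 + 9*k + 20)
(s_(k+1) − s_k) − t_k = 3*(4*k**5 + 21*k**4 - 14*k**3 - 22*k**2 + k - 12)/(k**2 + 9*k + 20)

Invalid: residual 3*(4*k**5 + 21*k**4 - 14*k**3 - 22*k**2 + k - 12)/(k**2 + 9*k + 20) ≠ 0.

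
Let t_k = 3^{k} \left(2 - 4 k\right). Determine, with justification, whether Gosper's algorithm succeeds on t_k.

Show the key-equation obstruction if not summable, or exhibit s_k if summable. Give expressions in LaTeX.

r(k) = 3*(2*k + 1)/(2*k - 1) after simplifying.
Take A(k)=3, B(k)=1, C(k)=k - 1/2.
Need (3)·f(k+1) − (1)·f(k) = k - 1/2.
Degrees (0,0,1) ⇒ d ≤ 1.
Match coefficients ⇒ f(k) = (k - 2)/2.
So s_k = (B(k−1)f/C)·t_k = ((k - 2)/(2*k - 1))·t_k = 2*3**k*(2 - k).
Δs = 3**k*(2 - 4*k), as required.

Yes. s_k = 2 \cdot 3^{k} \left(2 - k\right).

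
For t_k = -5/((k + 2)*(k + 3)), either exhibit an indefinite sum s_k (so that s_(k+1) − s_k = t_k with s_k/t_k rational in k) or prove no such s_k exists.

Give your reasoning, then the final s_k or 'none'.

s_k = -5*k/(2*k + 4)

r(k) = (k + 2)/(k + 4) after simplifying.
Normal form (A,B,C) = (k + 2, k + 4, 1).
Need (k + 2)·f(k+1) − (k + 3)·f(k) = 1.
Degrees (1,1,0) ⇒ d ≤ 1.
Coefficient equations give f(k) = k/2.
So s_k = (B(k−1)f/C)·t_k = (k*(k + 3)/2)·t_k = -5*k/(2*k + 4).
Δs = -5/(k**2 + 5*k + 6), as required.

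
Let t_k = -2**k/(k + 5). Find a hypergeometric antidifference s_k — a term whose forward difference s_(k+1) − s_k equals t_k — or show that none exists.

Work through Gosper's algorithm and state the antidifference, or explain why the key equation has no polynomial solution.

Ratio r(k) = 2*(k + 5)/(k + 6).
Take A(k)=2*k + 10, B(k)=k + 6, C(k)=1.
Need (2*k + 10)·f(k+1) − (k + 5)·f(k) = 1.
d = -1 from the (1,1,0) case.
d = -1 < 0 ⇒ no nonzero polynomial f; not summable.

no hypergeometric antidifference exists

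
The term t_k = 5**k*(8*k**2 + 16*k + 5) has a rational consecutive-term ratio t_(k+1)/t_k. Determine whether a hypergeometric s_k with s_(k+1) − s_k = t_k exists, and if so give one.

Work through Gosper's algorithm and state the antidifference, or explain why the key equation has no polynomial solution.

s_k = 5**k*k*(2*k - 1)

Ratio r(k) = 5*(8*k**2 + 32*k + 29)/(8*k**2 + 16*k + 5).
Factor: A=5; B=1; C=k**2 + 2*k + 5/8.
Key eq: (5)·f(k+1) = (1)·f(k) + (k**2 + 2*k + 5/8).
d = 2 from the (0,0,2) case.
Coefficient equations give f(k) = k*(2*k - 1)/8.
So s_k = (B(k−1)f/C)·t_k = (k*(2*k - 1)/(8*k**2 + 16*k + 5))·t_k = 5**k*k*(2*k - 1).
s_(k+1) − s_k = 5**k*(8*k**2 + 16*k + 5) = t_k.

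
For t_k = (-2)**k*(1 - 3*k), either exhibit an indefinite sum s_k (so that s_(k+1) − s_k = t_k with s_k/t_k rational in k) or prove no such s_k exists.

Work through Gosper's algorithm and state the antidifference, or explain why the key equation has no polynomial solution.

s_k = (-2)**k*(k - 1)

r(k) = 2*(-3*k - 2)/(3*k - 1) after simplifying.
So A=-2 and B=1, with C=k - 1/3.
Key eq: (-2)·f(k+1) = (1)·f(k) + (k - 1/3).
deg f ≤ 1 (via 0,0,1).
Coefficient equations give f(k) = -(k - 1)/3.
R(k) = B(k−1)·f(k)/C(k) = -(k - 1)/(3*k - 1); s_k = R·t_k = (-2)**k*(k - 1).
s_(k+1) − s_k = (-2)**k*(1 - 3*k) = t_k.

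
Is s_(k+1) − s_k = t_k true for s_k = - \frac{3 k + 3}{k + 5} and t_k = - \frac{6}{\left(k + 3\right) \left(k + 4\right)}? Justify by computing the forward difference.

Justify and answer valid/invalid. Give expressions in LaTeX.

s_(k+1) = 3*(-k - 2)/(k + 6)
s_(k+1) − s_k = -12/(k**2 + 11*k + 30)
(s_(k+1) − s_k) − t_k = 6*(-k**2 - 3*k + 6)/(k**4 + 18*k**3 + 119*k**2 + 342*k + 360)

Invalid: residual \frac{6 \left(- k^{2} - 3 k + 6\right)}{k^{4} + 18 k^{3} + 119 k^{2} + 342 k + 360} ≠ 0.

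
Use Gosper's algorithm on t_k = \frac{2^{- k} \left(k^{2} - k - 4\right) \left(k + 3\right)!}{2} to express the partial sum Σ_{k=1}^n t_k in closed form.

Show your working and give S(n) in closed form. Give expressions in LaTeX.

Compute t_(k+1)/t_k: get (k**3 + 5*k**2 - 16)/(2*(k**2 - k - 4)).
So A=k/2 + 2 and B=1, with C=k**2 - k - 4.
Set up (k/2 + 2)·f(k+1) − (1)·f(k) − (k**2 - k - 4) = 0.
Bound: deg f ≤ 1.
Coefficient equations give f(k) = 2*(k - 4).
Get s_k = R·t_k = (k - 4)*factorial(k + 3)/2**k with R(k) = B(k−1)f(k)/C(k) = 2*(k - 4)/(k**2 - k - 4).
Δs = (k**2 - k - 4)*factorial(k + 3)/(2*2**k), as required.
s_(n+1) = 2**(-n - 1)*(n - 3)*factorial(n + 4) and s_(1) = -36, so S(n) = 36 + n*factorial(n + 4)/(2*2**n) - 3*factorial(n + 4)/(2*2**n).

S(n) = 36 + \frac{2^{- n} n \left(n + 4\right)!}{2} - \frac{3 \cdot 2^{- n} \left(n + 4\right)!}{2}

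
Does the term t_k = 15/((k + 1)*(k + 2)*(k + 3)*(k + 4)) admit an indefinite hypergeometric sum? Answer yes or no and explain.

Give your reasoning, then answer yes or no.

Step 1: r(k) = (k + 1)/(k + 5).
Take A(k)=k + 1, B(k)=k + 5, C(k)=1.
Need (k + 1)·f(k+1) − (k + 4)·f(k) = 1.
deg f ≤ 3 (via 1,1,0).
Solving with deg f ≤ 3: f(k) = k*(k**2 + 6*k + 11)/18.
Certificate R = B(k−1)f/C = k*(k + 4)*(k**2 + 6*k + 11)/18 gives s_k = 5*k*(k**2 + 6*k + 11)/(6*(k + 1)*(k + 2)*(k + 3)).
Check: Δs_k = 15/(k**4 + 10*k**3 + 35*k**2 + 50*k + 24). ✓

Yes. s_k = 5*k*(k**2 + 6*k + 11)/(6*(k + 1)*(k + 2)*(k + 3)).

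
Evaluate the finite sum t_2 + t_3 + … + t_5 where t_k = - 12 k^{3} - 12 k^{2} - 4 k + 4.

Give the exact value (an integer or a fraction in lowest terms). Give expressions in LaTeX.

t_(k+1)/t_k = (k + 3*(k + 1)**3 + 3*(k + 1)**2)/(3*k**3 + 3*k**2 + k - 1).
So A=1 and B=1, with C=k**3 + k**2 + k/3 - 1/3.
Solve (1)·f(k+1) − (1)·f(k) = k**3 + k**2 + k/3 - 1/3.
d = 4 from the (0,0,3) case.
A polynomial solution: f(k) = k*(3*k**3 - 2*k**2 - k - 4)/12.
Certificate R = B(k−1)f/C = k*(3*k**3 - 2*k**2 - k - 4)/(4*(3*k**3 + 3*k**2 + k - 1)) gives s_k = k*(-3*k**3 + 2*k**2 + k + 4).
Verify: -12*k**3 - 12*k**2 - 4*k + 4 matches t_k.
Σ_(k=2)^(5) t_k = s_(6) − s_(2) = -3396 − (-20) = -3376.

Σ = -3376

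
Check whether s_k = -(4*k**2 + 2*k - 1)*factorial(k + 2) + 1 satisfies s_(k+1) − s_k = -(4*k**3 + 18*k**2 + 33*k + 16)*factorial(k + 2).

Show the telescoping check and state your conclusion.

s_(k+1) = -(2*k + 4*(k + 1)**2 + 1)*factorial(k + 3) + 1
s_(k+1) − s_k = -(4*k**3 + 18*k**2 + 33*k + 16)*factorial(k + 2)
(s_(k+1) − s_k) − t_k = 0

valid; difference matches t_k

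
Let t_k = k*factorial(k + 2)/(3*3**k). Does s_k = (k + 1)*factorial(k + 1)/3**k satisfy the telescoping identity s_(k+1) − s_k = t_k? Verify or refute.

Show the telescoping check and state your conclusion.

s_(k+1) = (k + 2)*factorial(k + 2)/(3*3**k)
s_(k+1) − s_k = (k**2 + k + 1)*factorial(k + 1)/(3*3**k)
(s_(k+1) − s_k) − t_k = -(k - 1)*factorial(k + 1)/(3*3**k)

Invalid: residual -(k - 1)*factorial(k + 1)/(3*3**k) ≠ 0.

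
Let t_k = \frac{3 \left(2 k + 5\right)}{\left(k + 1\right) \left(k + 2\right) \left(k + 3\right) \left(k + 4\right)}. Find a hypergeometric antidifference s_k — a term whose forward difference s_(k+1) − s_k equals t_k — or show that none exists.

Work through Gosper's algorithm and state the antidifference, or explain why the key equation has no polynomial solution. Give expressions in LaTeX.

Step 1: r(k) = (k + 1)*(2*k + 7)/((k + 5)*(2*k + 5)).
Factor: A=k + 1; B=k + 5; C=k + 5/2.
Solve (k + 1)·f(k+1) − (k + 4)·f(k) = k + 5/2.
Degrees (1,1,1) ⇒ d ≤ 3.
Solving with deg f ≤ 3: f(k) = k*(k + 2)*(k + 4)/6.
Get s_k = R·t_k = k*(k + 4)/(k**2 + 4*k + 3) with R(k) = B(k−1)f(k)/C(k) = k*(k + 2)*(k + 4)**2/(3*(2*k + 5)).
s_(k+1) − s_k = 3*(2*k + 5)/(k**4 + 10*k**3 + 35*k**2 + 50*k + 24) = t_k.

s_k = \frac{k \left(k + 4\right)}{k^{2} + 4 k + 3}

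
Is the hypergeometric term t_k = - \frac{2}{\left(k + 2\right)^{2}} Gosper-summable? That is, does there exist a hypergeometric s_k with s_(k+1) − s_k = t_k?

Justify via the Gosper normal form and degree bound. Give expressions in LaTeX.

Step 1: r(k) = (k + 2)**2/(k + 3)**2.
So A=k**2 + 4*k + 4 and B=k**2 + 6*k + 9, with C=1.
Key eq: (k**2 + 4*k + 4)·f(k+1) = (k**2 + 4*k + 4)·f(k) + (1).
From deg A=2, deg B=2, deg C=0: d=0.
f = c0 ⇒ A·f(k+1) − B(k−1)·f(k) − C = -1. The system {-1 = 0} is inconsistent; no antidifference.

No. Not Gosper-summable.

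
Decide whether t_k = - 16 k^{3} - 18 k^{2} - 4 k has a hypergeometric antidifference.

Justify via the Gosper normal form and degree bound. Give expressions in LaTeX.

r(k) = (8*k**3 + 33*k**2 + 44*k + 19)/(k*(8*k**2 + 9*k + 2)) after simplifying.
Gosper form: A/B · C(k+1)/C(k) with A=1, B=1, C=k**3 + 9*k**2/8 + k/4.
Need (1)·f(k+1) − (1)·f(k) = k**3 + 9*k**2/8 + k/4.
Bound: deg f ≤ 4.
Coefficient equations give f(k) = k*(k - 1)*(4*k**2 + 2*k - 1)/16.
R(k) = B(k−1)·f(k)/C(k) = (k - 1)*(4*k**2 + 2*k - 1)/(2*(8*k**2 + 9*k + 2)); s_k = R·t_k = k*(-4*k**3 + 2*k**2 + 3*k - 1).
s_(k+1) − s_k = 2*k*(-8*k**2 - 9*k - 2) = t_k.

Yes. s_k = k \left(- 4 k^{3} + 2 k^{2} + 3 k - 1\right).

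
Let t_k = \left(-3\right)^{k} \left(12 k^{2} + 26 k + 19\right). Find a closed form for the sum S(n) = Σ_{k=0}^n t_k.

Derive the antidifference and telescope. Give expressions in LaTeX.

Ratio r(k) = 3*(-12*k**2 - 50*k - 57)/(12*k**2 + 26*k + 19).
Gosper form: A/B · C(k+1)/C(k) with A=-3, B=1, C=k**2 + 13*k/6 + 19/12.
Need (-3)·f(k+1) − (1)·f(k) = k**2 + 13*k/6 + 19/12.
deg f ≤ 2 (via 0,0,2).
Match coefficients ⇒ f(k) = -(3*k**2 + 2*k + 1)/12.
Get s_k = R·t_k = (-3)**k*(-3*k**2 - 2*k - 1) with R(k) = B(k−1)f(k)/C(k) = -(3*k**2 + 2*k + 1)/(12*k**2 + 26*k + 19).
s_(k+1) − s_k = (-3)**k*(12*k**2 + 26*k + 19) = t_k.
s_(n+1) = 3*(-3)**n*(3*n**2 + 8*n + 6) and s_(0) = -1, so S(n) = 9*(-3)**n*n**2 + 24*(-3)**n*n + 18*(-3)**n + 1.

S(n) = 9 \left(-3\right)^{n} n^{2} + 24 \left(-3\right)^{n} n + 18 \left(-3\right)^{n} + 1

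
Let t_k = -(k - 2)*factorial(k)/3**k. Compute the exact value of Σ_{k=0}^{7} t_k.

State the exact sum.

Σ = -3751/243

Compute t_(k+1)/t_k: get (k**2 - 1)/(3*(k - 2)).
So A=k/3 + 1/3 and B=1, with C=k - 2.
Need (k/3 + 1/3)·f(k+1) − (1)·f(k) = k - 2.
deg f ≤ 0 (via 1,0,1).
A polynomial solution: f(k) = 3.
Certificate R = B(k−1)f/C = 3/(k - 2) gives s_k = -3**(1 - k)*factorial(k).
Δs = -(k - 2)*factorial(k)/3**k, as required.
Telescoping: Σ = s_(8) − s_(0) = -4480/243 − (-3) = -3751/243.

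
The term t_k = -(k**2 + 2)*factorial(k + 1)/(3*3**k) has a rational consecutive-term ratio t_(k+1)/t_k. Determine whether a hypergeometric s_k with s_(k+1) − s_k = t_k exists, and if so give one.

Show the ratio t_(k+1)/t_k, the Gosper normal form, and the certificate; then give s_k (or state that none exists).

Compute t_(k+1)/t_k: get (k + 2)*((k + 1)**2 + 2)/(3*(k**2 + 2)).
Take A(k)=k/3 + 2/3, B(k)=1, C(k)=k**2 + 2.
Need (k/3 + 2/3)·f(k+1) − (1)·f(k) = k**2 + 2.
Bound: deg f ≤ 1.
Solving with deg f ≤ 1: f(k) = 3*k.
Get s_k = R·t_k = -k*factorial(k + 1)/3**k with R(k) = B(k−1)f(k)/C(k) = 3*k/(k**2 + 2).
Check: Δs_k = -(k**2 + 2)*factorial(k + 1)/(3*3**k). ✓

s_k = -k*factorial(k + 1)/3**k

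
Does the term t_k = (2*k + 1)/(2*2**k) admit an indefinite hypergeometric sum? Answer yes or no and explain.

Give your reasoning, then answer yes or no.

Yes. s_k = (-2*k - 3)/2**k.

r(k) = (2*k + 3)/(2*(2*k + 1)) after simplifying.
So A=1/2 and B=1, with C=k + 1/2.
Set up (1/2)·f(k+1) − (1)·f(k) − (k + 1/2) = 0.
Bound: deg f ≤ 1.
Coefficient equations give f(k) = -2*k - 3.
R(k) = B(k−1)·f(k)/C(k) = -2*(2*k + 3)/(2*k + 1); s_k = R·t_k = (-2*k - 3)/2**k.
Check: Δs_k = (2*k + 1)/(2*2**k). ✓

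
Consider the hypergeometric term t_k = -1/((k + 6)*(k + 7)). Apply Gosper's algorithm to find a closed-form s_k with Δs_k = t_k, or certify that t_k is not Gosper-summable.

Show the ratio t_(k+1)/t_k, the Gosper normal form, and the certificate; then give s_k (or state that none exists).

s_k = -k/(6*k + 36)

Ratio r(k) = (k + 6)/(k + 8).
Factor: A=k + 6; B=k + 8; C=1.
f must satisfy (k + 6)·f(k+1) − (k + 7)·f(k) = 1.
From deg A=1, deg B=1, deg C=0: d=1.
A polynomial solution: f(k) = k/6.
Get s_k = R·t_k = -k/(6*k + 36) with R(k) = B(k−1)f(k)/C(k) = k*(k + 7)/6.
Verify: -1/(k**2 + 13*k + 42) matches t_k.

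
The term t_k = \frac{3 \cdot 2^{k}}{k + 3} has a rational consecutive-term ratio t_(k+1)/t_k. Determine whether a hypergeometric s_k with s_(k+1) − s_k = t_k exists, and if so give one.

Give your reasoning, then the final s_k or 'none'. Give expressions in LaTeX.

The ratio is 2*(k + 3)/(k + 4).
So A=2*k + 6 and B=k + 4, with C=1.
Need (2*k + 6)·f(k+1) − (k + 3)·f(k) = 1.
From deg A=1, deg B=1, deg C=0: d=-1.
deg f ≤ -1 is impossible — no certificate.

none — t_k is not Gosper-summable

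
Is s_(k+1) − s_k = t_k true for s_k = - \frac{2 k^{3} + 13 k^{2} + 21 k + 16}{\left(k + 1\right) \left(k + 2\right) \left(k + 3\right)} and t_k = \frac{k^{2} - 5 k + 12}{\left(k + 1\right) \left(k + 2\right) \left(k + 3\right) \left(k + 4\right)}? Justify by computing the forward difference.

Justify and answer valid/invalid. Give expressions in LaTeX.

Valid — Δs_k = t_k.

s_(k+1) = (-21*k - 2*(k + 1)**3 - 13*(k + 1)**2 - 37)/((k + 2)*(k + 3)*(k + 4))
s_(k+1) − s_k = (k**2 - 5*k + 12)/(k**4 + 10*k**3 + 35*k**2 + 50*k + 24)
(s_(k+1) − s_k) − t_k = 0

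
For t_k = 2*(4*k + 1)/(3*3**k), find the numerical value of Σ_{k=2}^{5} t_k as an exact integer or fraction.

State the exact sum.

Σ = 32/27

t_(k+1)/t_k = (4*k + 5)/(3*(4*k + 1)).
A = 1/3, B = 1, C = k + 1/4.
Solve (1/3)·f(k+1) − (1)·f(k) = k + 1/4.
Bound: deg f ≤ 1.
Solve for f: f(k) = -3*(4*k + 3)/8 (degree 1 ≤ 1).
Certificate R = B(k−1)f/C = -3*(4*k + 3)/(2*(4*k + 1)) gives s_k = (-4*k - 3)/3**k.
Δs = 2*(4*k + 1)/(3*3**k), as required.
Telescoping: Σ = s_(6) − s_(2) = -1/27 − (-11/9) = 32/27.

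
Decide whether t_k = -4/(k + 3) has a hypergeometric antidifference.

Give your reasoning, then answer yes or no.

Compute t_(k+1)/t_k: get (k + 3)/(k + 4).
Normal form (A,B,C) = (k + 3, k + 4, 1).
Set up (k + 3)·f(k+1) − (k + 3)·f(k) − (1) = 0.
Bound: deg f ≤ 0.
Write f(k) = c0. Then LHS − RHS = -1, requiring -1 = 0: contradictory. No certificate.

No — t_k has no hypergeometric antidifference.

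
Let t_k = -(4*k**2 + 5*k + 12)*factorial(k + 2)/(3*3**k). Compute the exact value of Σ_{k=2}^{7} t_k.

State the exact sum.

Σ = -492152/27

Ratio r(k) = (k + 3)*(5*k + 4*(k + 1)**2 + 17)/(3*(4*k**2 + 5*k + 12)).
Take A(k)=k/3 + 1, B(k)=1, C(k)=k**2 + 5*k/4 + 3.
Solve (k/3 + 1)·f(k+1) − (1)·f(k) = k**2 + 5*k/4 + 3.
Degrees (1,0,2) ⇒ d ≤ 1.
A polynomial solution: f(k) = 3*(4*k + 1)/4.
Then R = B(k−1)f/C = 3*(4*k + 1)/(4*k**2 + 5*k + 12), so s_k = R(k)·t_k = -(4*k + 1)*factorial(k + 2)/3**k.
Check: Δs_k = -(4*k**2 + 5*k + 12)*factorial(k + 2)/(3*3**k). ✓
Telescoping: Σ = s_(8) − s_(2) = -492800/27 − (-24) = -492152/27.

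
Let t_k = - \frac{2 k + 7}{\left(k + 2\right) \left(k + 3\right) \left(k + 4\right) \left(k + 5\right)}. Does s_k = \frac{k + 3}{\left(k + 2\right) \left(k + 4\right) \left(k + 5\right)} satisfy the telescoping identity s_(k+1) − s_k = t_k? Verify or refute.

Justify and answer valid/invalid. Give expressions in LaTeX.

s_(k+1) = (k + 4)/((k + 3)*(k + 5)*(k + 6))
s_(k+1) − s_k = ((k + 2)*(k + 4)**2 - (k + 3)**2*(k + 6))/((k + 2)*(k + 3)*(k + 4)*(k + 5)*(k + 6))
(s_(k+1) − s_k) − t_k = 2*(3*k + 10)/(k**5 + 20*k**4 + 155*k**3 + 580*k**2 + 1044*k + 720)

Invalid: residual \frac{2 \left(3 k + 10\right)}{k^{5} + 20 k^{4} + 155 k^{3} + 580 k^{2} + 1044 k + 720} ≠ 0.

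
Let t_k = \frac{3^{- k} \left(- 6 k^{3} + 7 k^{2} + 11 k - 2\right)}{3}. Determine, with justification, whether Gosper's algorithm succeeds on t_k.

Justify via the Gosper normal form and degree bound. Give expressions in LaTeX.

Yes. s_k = 3^{- k} \left(3 k^{3} + k^{2} + 3\right).

Compute t_(k+1)/t_k: get (6*k**3 + 11*k**2 - 7*k - 10)/(3*(6*k**3 - 7*k**2 - 11*k + 2)).
A = 1/3, B = 1, C = k**3 - 7*k**2/6 - 11*k/6 + 1/3.
Need (1/3)·f(k+1) − (1)·f(k) = k**3 - 7*k**2/6 - 11*k/6 + 1/3.
deg f ≤ 3 (via 0,0,3).
Coefficient equations give f(k) = -(3*k**3 + k**2 + 3)/2.
So s_k = (B(k−1)f/C)·t_k = (-3*(3*k**3 + k**2 + 3)/((k - 2)*(k + 1)*(6*k - 1)))·t_k = (3*k**3 + k**2 + 3)/3**k.
Δs = (-6*k**3 + 7*k**2 + 11*k - 2)/(3*3**k), as required.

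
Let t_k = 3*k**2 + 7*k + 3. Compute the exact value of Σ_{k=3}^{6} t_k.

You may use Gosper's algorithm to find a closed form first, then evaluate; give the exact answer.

Compute t_(k+1)/t_k: get (3*k**2 + 13*k + 13)/(3*k**2 + 7*k + 3).
Gosper form: A/B · C(k+1)/C(k) with A=1, B=1, C=k**2 + 7*k/3 + 1.
Solve (1)·f(k+1) − (1)·f(k) = k**2 + 7*k/3 + 1.
From deg A=0, deg B=0, deg C=2: d=3.
Match coefficients ⇒ f(k) = k**2*(k + 2)/3.
R(k) = B(k−1)·f(k)/C(k) = k**2*(k + 2)/(3*k**2 + 7*k + 3); s_k = R·t_k = k**2*(k + 2).
s_(k+1) − s_k = 3*k**2 + 7*k + 3 = t_k.
Telescoping: Σ = s_(7) − s_(3) = 441 − (45) = 396.

Σ = 396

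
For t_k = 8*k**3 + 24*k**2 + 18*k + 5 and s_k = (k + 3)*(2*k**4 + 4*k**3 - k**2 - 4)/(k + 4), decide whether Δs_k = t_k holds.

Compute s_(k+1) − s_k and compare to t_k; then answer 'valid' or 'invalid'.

Invalid: residual (-6*k**4 - 52*k**3 - 115*k**2 - 77*k - 24)/(k**2 + 9*k + 20) ≠ 0.

s_(k+1) = (k + 4)*(2*(k + 1)**4 + 4*(k + 1)**3 - (k + 1)**2 - 4)/(k + 5)
s_(k+1) − s_k = 2*(4*k**5 + 45*k**4 + 171*k**3 + 266*k**2 + 164*k + 38)/(k**2 + 9*k + 20)
(s_(k+1) − s_k) − t_k = (-6*k**4 - 52*k**3 - 115*k**2 - 77*k - 24)/(k**2 + 9*k + 20)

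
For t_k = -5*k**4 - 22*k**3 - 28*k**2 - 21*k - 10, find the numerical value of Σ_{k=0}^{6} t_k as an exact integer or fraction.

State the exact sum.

Σ = -24136

Ratio r(k) = (5*k**4 + 42*k**3 + 124*k**2 + 163*k + 86)/(5*k**4 + 22*k**3 + 28*k**2 + 21*k + 10).
A = 1, B = 1, C = k**4 + 22*k**3/5 + 28*k**2/5 + 21*k/5 + 2.
Need (1)·f(k+1) − (1)·f(k) = k**4 + 22*k**3/5 + 28*k**2/5 + 21*k/5 + 2.
Bound: deg f ≤ 5.
Solve for f: f(k) = k*(k + 1)*(k**3 + 2*k**2 - 2*k + 4)/5 (degree 5 ≤ 5).
So s_k = (B(k−1)f/C)·t_k = (k*(k**3 + 2*k**2 - 2*k + 4)/(5*k**3 + 17*k**2 + 11*k + 10))·t_k = k*(-k**4 - 3*k**3 - 2*k - 4).
Δs = -5*k**4 - 22*k**3 - 28*k**2 - 21*k - 10, as required.
Telescoping: Σ = s_(7) − s_(0) = -24136 − (0) = -24136.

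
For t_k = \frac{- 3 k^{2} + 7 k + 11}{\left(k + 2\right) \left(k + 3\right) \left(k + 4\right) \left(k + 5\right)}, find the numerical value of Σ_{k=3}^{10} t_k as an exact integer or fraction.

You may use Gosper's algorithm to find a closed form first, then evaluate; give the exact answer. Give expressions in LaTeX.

Σ = -8/195

Ratio r(k) = (k + 2)*(7*k - 3*(k + 1)**2 + 18)/((k + 6)*(-3*k**2 + 7*k + 11)).
Gosper form: A/B · C(k+1)/C(k) with A=k + 2, B=k + 6, C=k**2 - 7*k/3 - 11/3.
Solve (k + 2)·f(k+1) − (k + 5)·f(k) = k**2 - 7*k/3 - 11/3.
deg f ≤ 3 (via 1,1,2).
A polynomial solution: f(k) = k*(k**2 - 63*k - 70)/72.
Then R = B(k−1)f/C = k*(k + 5)*(k**2 - 63*k - 70)/(24*(3*k**2 - 7*k - 11)), so s_k = R(k)·t_k = k*(-k**2 + 63*k + 70)/(24*(k + 2)*(k + 3)*(k + 4)).
s_(k+1) − s_k = (-3*k**2 + 7*k + 11)/(k**4 + 14*k**3 + 71*k**2 + 154*k + 120) = t_k.
Sum = s_(11) − s_(3); s_(11) = 1177/10920, s_(3) = 25/168 ⇒ -8/195.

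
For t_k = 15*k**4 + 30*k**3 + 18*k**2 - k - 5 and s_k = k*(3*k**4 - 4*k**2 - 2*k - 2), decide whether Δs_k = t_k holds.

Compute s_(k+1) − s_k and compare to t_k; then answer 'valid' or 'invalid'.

Valid — Δs_k = t_k.

s_(k+1) = -(k + 1)*(2*k - 3*(k + 1)**4 + 4*(k + 1)**2 + 4)
s_(k+1) − s_k = 15*k**4 + 30*k**3 + 18*k**2 - k - 5
(s_(k+1) − s_k) − t_k = 0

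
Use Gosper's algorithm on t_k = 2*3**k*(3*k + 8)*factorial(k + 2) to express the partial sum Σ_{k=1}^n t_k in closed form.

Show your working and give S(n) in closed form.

r(k) = 3*(k + 3)*(3*k + 11)/(3*k + 8) after simplifying.
Factor: A=3*k + 9; B=1; C=k + 8/3.
Key eq: (3*k + 9)·f(k+1) = (1)·f(k) + (k + 8/3).
Bound: deg f ≤ 0.
A polynomial solution: f(k) = 1/3.
R(k) = B(k−1)·f(k)/C(k) = 1/(3*k + 8); s_k = R·t_k = 2*3**k*factorial(k + 2).
Verify: 2*3**k*(3*k + 8)*factorial(k + 2) matches t_k.
s_(n+1) = 6*3**n*factorial(n + 3) and s_(1) = 36, so S(n) = 6*3**n*factorial(n + 3) - 36.

S(n) = 6*3**n*factorial(n + 3) - 36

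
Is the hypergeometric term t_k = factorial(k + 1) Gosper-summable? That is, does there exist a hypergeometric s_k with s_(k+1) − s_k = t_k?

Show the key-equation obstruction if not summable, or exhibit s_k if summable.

r(k) = k + 2 after simplifying.
So A=k + 2 and B=1, with C=1.
f must satisfy (k + 2)·f(k+1) − (1)·f(k) = 1.
deg f ≤ -1 (via 1,0,0).
deg f ≤ -1 is impossible — no certificate.

No. Not Gosper-summable.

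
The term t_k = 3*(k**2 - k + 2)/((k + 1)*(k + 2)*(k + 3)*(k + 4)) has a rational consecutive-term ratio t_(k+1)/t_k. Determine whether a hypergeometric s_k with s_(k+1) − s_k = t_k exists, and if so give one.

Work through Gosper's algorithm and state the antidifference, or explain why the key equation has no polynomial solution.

s_k = k*(2*k**2 + 3*k + 13)/(3*(k + 1)*(k + 2)*(k + 3))

Compute t_(k+1)/t_k: get (k + 1)*(-k + (k + 1)**2 + 1)/((k + 5)*(k**2 - k + 2)).
Take A(k)=k + 1, B(k)=k + 5, C(k)=k**2 - k + 2.
Need (k + 1)·f(k+1) − (k + 4)·f(k) = k**2 - k + 2.
From deg A=1, deg B=1, deg C=2: d=3.
Coefficient equations give f(k) = k*(2*k**2 + 3*k + 13)/9.
So s_k = (B(k−1)f/C)·t_k = (k*(k + 4)*(2*k**2 + 3*k + 13)/(9*(k**2 - k + 2)))·t_k = k*(2*k**2 + 3*k + 13)/(3*(k + 1)*(k + 2)*(k + 3)).
Δs = 3*(k**2 - k + 2)/(k**4 + 10*k**3 + 35*k**2 + 50*k + 24), as required.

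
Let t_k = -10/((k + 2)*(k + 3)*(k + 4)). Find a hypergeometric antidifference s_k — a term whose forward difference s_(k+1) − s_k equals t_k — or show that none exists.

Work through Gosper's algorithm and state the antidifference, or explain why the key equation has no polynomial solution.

The ratio is (k + 2)/(k + 5).
Normal form (A,B,C) = (k + 2, k + 5, 1).
f must satisfy (k + 2)·f(k+1) − (k + 4)·f(k) = 1.
d = 2 from the (1,1,0) case.
Solve for f: f(k) = k*(k + 5)/12 (degree 2 ≤ 2).
Get s_k = R·t_k = 5*k*(-k - 5)/(6*(k + 2)*(k + 3)) with R(k) = B(k−1)f(k)/C(k) = k*(k + 4)*(k + 5)/12.
Δs = -10/(k**3 + 9*k**2 + 26*k + 24), as required.

s_k = 5*k*(-k - 5)/(6*(k + 2)*(k + 3))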